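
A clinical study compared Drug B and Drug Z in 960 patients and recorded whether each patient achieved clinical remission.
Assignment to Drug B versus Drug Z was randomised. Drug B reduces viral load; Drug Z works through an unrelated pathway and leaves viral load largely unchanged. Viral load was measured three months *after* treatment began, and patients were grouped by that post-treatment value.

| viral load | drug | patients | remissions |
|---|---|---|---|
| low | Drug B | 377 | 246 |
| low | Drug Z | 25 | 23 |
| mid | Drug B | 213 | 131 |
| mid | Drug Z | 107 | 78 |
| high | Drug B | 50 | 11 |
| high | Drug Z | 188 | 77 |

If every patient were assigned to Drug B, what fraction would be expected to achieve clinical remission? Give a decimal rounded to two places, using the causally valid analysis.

Drug Z is higher inside every viral load stratum but Drug B is higher in aggregate. Whether to stratify depends on how viral load relates to the drug.
Viral load lies on the pathway drug → viral load → outcome, so adjusting for it blocks the indirect effect. For the total causal effect of drug, use the unadjusted pooled rates.
So P(outcome | do(Drug B)) is just the pooled rate for Drug B: 388/640 = 0.606.

0.61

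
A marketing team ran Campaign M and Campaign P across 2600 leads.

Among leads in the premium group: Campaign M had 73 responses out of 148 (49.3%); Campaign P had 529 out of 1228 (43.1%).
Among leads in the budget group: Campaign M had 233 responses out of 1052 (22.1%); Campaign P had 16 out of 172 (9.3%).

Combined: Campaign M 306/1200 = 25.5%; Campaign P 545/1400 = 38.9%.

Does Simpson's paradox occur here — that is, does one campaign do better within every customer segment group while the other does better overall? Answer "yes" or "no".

yes

Within each customer segment level (premium 49.3% vs 43.1%; budget 22.1% vs 9.3%), Campaign M has the higher rate every time. Pooled: 25.5% vs 38.9% — Campaign P has the higher rate overall. The two comparisons disagree.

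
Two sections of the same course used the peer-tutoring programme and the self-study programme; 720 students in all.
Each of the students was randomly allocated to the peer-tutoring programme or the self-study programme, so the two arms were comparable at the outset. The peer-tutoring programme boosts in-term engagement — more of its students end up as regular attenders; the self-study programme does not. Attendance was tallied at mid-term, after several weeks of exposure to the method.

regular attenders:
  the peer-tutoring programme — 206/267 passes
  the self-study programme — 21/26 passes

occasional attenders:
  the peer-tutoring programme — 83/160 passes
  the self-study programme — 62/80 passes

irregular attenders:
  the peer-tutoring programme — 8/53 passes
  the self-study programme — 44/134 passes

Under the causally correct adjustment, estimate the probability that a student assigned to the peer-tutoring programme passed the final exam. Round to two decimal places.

The stratified and pooled comparisons disagree (the self-study programme wins within each mid-term attendance; the peer-tutoring programme wins overall), so the answer turns on the causal role of mid-term attendance.
Mid-term attendance is downstream of the teaching method. One should not condition on a consequence of treatment, so the overall rates are the right comparison.
So P(outcome | do(the peer-tutoring programme)) is just the pooled rate for the peer-tutoring programme: 297/480 = 0.619.

0.62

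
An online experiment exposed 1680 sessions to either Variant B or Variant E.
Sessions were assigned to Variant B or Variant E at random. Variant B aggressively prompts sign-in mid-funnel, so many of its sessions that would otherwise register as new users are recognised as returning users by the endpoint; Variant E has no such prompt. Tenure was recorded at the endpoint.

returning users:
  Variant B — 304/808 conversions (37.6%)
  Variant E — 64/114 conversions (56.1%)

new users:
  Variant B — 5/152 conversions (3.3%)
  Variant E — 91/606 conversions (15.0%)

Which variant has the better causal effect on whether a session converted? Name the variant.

Variant B

Because the variant influences user tenure, user tenure is a post-treatment mediator, not a confounder. Stratifying on it would bias the estimate; the causal effect is the crude pooled difference.
Pooled: Variant B 32.2% vs Variant E 21.5%; Variant B is higher overall.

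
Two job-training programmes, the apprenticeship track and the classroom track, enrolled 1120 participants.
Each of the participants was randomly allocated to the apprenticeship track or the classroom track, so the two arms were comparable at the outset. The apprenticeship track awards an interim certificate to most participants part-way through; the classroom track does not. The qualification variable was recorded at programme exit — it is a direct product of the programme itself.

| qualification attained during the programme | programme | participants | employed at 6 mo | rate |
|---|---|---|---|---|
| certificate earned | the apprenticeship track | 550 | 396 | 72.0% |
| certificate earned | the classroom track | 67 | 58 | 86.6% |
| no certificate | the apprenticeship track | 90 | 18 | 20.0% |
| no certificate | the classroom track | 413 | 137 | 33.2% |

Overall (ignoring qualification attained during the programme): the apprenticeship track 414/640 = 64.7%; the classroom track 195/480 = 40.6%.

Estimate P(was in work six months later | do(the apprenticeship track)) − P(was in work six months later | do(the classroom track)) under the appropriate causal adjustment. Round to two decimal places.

Qualification attained during the programme is downstream of the programme. One should not condition on a consequence of treatment, so the overall rates are the right comparison.
The causal difference is the pooled difference: 0.647 − 0.406 = +0.241.

+0.24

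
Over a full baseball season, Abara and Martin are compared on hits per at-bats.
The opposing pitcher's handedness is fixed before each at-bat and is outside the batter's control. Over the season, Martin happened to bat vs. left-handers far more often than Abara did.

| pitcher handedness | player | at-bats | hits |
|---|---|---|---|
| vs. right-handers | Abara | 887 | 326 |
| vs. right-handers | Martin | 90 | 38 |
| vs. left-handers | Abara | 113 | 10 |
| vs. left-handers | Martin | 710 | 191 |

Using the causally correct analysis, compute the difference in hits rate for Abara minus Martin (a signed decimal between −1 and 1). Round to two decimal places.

-0.11

The pitcher handedness-specific comparison favours Martin throughout, but the pooled figures favour Abara. The question is whether to condition on pitcher handedness.
Here pitcher handedness is a common cause — it drives both which player a case falls under and the outcome. The crude comparison mixes populations; the stratum-specific rates are the causally relevant ones.
Adjusting over the population distribution of pitcher handedness: 0.543·(0.368−0.422) + 0.457·(0.088−0.269) = -0.112.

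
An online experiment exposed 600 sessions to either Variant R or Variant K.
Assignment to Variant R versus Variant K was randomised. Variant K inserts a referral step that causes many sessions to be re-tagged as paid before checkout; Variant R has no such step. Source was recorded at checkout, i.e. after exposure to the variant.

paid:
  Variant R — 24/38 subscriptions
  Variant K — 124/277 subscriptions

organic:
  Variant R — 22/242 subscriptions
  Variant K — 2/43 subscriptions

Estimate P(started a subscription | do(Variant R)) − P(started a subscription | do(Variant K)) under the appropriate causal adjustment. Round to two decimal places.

-0.23

Traffic source is recorded after the variant and is itself shifted by it — it sits on the causal path from variant to outcome. Conditioning on a mediator would strip out part of the effect we want; the pooled comparison gives the total causal effect.
The causal difference is the pooled difference: 0.164 − 0.394 = -0.229.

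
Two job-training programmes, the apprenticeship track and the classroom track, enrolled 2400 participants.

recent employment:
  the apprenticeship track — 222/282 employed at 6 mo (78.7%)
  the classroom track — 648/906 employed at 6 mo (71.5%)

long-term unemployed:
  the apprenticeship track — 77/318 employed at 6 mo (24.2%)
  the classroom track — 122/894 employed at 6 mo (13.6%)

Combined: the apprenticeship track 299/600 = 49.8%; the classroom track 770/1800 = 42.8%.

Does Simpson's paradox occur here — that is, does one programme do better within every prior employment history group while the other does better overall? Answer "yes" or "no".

no

Within each prior employment history level (recent employment 78.7% vs 71.5%; long-term unemployed 24.2% vs 13.6%), the apprenticeship track has the higher rate every time. Pooled: 49.8% vs 42.8% — the apprenticeship track has the higher rate overall. They agree.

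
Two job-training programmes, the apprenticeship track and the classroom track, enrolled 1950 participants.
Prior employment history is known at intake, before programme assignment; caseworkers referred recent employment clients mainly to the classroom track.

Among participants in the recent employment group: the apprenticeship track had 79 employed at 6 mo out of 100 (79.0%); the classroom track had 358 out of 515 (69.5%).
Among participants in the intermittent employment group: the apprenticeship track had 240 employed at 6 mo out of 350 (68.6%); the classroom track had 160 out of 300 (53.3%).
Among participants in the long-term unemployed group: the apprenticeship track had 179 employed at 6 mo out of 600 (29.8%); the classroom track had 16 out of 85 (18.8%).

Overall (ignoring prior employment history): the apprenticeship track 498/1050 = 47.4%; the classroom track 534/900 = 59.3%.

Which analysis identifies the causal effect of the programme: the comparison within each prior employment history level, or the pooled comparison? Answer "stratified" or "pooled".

The prior employment history-specific comparison favours the apprenticeship track throughout, but the pooled figures favour the classroom track. The question is whether to condition on prior employment history.
Here prior employment history is a common cause — it drives both which programme a case falls under and the outcome. The crude comparison mixes populations; the stratum-specific rates are the causally relevant ones.
Within each level — recent employment: 79.0% vs 69.5%; intermittent employment: 68.6% vs 53.3%; long-term unemployed: 29.8% vs 18.8% — the apprenticeship track is higher every time.

stratified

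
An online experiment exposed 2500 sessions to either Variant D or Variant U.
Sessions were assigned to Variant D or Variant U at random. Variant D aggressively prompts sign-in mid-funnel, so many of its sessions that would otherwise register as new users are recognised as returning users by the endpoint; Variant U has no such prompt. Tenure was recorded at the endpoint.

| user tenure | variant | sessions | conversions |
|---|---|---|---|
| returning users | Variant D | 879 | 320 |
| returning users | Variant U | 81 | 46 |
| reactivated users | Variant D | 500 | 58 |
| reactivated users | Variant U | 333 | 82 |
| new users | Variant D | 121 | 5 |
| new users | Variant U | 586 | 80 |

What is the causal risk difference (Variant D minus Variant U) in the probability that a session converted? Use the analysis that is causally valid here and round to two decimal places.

Within every user tenure level Variant U has the higher rate, yet pooled Variant D does — Simpson's reversal.
User tenure is downstream of the variant. One should not condition on a consequence of treatment, so the overall rates are the right comparison.
The causal difference is the pooled difference: 0.255 − 0.208 = +0.047.

+0.05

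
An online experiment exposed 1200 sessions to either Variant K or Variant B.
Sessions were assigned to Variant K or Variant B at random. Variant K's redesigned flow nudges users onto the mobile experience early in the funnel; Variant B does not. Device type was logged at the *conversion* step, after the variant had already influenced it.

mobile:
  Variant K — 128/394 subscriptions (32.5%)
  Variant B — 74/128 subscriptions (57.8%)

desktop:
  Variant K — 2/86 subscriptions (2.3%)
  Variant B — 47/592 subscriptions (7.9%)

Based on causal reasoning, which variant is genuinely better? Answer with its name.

Variant K

Device type here is a post-treatment variable shaped by the variant; conditioning on it would introduce bias rather than remove it. The overall comparison is the causal one.
Pooled: Variant K 27.1% vs Variant B 16.8%; Variant K is higher overall.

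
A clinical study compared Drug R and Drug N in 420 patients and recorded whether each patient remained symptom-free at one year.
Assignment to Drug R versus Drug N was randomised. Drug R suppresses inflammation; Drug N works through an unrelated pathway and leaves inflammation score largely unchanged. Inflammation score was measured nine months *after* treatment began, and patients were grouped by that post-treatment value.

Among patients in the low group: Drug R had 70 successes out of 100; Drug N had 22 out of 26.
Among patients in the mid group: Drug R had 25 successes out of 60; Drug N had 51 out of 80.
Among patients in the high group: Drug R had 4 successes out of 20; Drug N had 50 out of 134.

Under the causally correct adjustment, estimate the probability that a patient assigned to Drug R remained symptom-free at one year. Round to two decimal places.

The inflammation score-specific comparison favours Drug N throughout, but the pooled figures favour Drug R. The question is whether to condition on inflammation score.
Inflammation score is recorded after the drug and is itself shifted by it — it sits on the causal path from drug to outcome. Conditioning on a mediator would strip out part of the effect we want; the pooled comparison gives the total causal effect.
So P(outcome | do(Drug R)) is just the pooled rate for Drug R: 99/180 = 0.550.

0.55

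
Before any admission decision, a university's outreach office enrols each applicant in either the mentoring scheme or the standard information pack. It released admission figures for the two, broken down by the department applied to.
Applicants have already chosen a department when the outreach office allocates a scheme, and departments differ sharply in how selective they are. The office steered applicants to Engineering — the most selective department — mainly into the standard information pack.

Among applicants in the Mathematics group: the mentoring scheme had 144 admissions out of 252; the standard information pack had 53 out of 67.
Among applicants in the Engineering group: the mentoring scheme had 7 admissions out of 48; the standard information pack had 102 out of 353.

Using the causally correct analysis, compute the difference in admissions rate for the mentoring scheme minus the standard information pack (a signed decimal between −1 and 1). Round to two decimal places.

The department-specific comparison favours the standard information pack throughout, but the pooled figures favour the mentoring scheme. The question is whether to condition on department.
Department differs across outreach schemes for reasons unrelated to any effect of the outreach scheme itself, and it separately predicts the outcome — a classic confounder. We must compare within department levels.
Adjusting over the population distribution of department: 0.443·(0.571−0.791) + 0.557·(0.146−0.289) = -0.177.

-0.18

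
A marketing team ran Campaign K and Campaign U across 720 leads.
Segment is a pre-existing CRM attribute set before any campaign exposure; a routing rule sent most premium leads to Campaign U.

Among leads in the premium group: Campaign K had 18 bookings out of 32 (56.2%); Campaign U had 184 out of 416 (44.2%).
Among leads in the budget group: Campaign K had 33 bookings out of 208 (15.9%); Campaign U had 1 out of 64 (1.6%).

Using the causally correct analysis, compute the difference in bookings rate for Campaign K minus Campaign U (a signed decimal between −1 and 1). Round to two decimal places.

Customer segment differs across campaigns for reasons unrelated to any effect of the campaign itself, and it separately predicts the outcome — a classic confounder. We must compare within customer segment levels.
Adjusting over the population distribution of customer segment: 0.622·(0.562−0.442) + 0.378·(0.159−0.016) = +0.129.

+0.13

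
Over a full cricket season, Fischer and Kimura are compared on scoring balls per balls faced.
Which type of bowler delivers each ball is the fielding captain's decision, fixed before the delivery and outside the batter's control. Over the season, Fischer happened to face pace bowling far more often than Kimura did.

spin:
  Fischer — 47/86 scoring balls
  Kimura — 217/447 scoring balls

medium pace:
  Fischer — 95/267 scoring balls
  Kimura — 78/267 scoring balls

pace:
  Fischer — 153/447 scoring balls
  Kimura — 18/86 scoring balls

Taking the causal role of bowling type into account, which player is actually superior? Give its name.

Fischer

The bowling type-specific comparison favours Fischer throughout, but the pooled figures favour Kimura. The question is whether to condition on bowling type.
Bowling type satisfies the back-door criterion: it is not a descendant of the player, and it blocks the spurious path from player to outcome. Adjusting for it (i.e., using the within-bowling type rates) gives the causal effect.
Within each level — spin: 54.7% vs 48.5%; medium pace: 35.6% vs 29.2%; pace: 34.2% vs 20.9% — Fischer is higher every time.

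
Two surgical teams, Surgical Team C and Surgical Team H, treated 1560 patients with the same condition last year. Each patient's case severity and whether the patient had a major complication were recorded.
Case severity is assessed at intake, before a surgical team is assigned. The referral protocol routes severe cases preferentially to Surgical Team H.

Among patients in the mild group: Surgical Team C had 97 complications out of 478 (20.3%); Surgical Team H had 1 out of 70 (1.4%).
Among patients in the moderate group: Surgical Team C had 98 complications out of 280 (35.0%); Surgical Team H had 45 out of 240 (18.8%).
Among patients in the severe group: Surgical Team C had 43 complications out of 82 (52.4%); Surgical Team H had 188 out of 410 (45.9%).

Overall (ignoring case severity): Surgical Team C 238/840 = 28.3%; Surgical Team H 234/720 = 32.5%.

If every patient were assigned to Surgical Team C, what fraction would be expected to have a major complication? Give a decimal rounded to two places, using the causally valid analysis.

0.35

Surgical Team H is lower inside every case severity stratum but Surgical Team C is lower in aggregate. Whether to stratify depends on how case severity relates to the surgical team.
Here case severity is a common cause — it drives both which surgical team a case falls under and the outcome. The crude comparison mixes populations; the stratum-specific rates are the causally relevant ones.
Standardising Surgical Team C to the population case severity mix: 0.351·97/478 + 0.333·98/280 + 0.315·43/82 = 0.353.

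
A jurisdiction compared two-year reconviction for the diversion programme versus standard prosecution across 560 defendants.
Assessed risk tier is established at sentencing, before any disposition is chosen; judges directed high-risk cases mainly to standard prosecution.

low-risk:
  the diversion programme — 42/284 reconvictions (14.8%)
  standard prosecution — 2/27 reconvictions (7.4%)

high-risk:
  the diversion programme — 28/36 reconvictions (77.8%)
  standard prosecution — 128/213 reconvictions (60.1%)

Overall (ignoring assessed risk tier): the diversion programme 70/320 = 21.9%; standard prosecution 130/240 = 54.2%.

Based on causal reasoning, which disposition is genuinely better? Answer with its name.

Assessed risk tier differs across dispositions for reasons unrelated to any effect of the disposition itself, and it separately predicts the outcome — a classic confounder. We must compare within assessed risk tier levels.
Within each level — low-risk: 14.8% vs 7.4%; high-risk: 77.8% vs 60.1% — standard prosecution is lower every time.

standard prosecution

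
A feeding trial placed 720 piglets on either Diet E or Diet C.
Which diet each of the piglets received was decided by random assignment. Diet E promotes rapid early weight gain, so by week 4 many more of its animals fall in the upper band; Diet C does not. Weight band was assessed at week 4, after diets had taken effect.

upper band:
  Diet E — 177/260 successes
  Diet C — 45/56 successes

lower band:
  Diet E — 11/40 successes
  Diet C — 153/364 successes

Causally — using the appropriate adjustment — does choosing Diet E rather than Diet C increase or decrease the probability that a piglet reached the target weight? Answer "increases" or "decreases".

Week-4 weight band here is a post-treatment variable shaped by the diet; conditioning on it would introduce bias rather than remove it. The overall comparison is the causal one.
Pooled: Diet E 62.7% vs Diet C 47.1%; Diet E is higher overall.

increases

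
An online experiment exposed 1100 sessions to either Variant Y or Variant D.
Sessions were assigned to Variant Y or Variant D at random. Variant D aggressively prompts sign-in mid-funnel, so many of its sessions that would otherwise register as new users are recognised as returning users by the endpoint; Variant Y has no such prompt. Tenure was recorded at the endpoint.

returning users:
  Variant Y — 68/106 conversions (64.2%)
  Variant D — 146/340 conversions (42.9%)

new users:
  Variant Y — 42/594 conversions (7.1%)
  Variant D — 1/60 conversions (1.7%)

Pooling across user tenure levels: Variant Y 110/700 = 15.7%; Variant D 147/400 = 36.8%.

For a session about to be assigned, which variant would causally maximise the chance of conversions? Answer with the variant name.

Variant D

User tenure lies on the pathway variant → user tenure → outcome, so adjusting for it blocks the indirect effect. For the total causal effect of variant, use the unadjusted pooled rates.
Pooled: Variant Y 15.7% vs Variant D 36.8%; Variant D is higher overall.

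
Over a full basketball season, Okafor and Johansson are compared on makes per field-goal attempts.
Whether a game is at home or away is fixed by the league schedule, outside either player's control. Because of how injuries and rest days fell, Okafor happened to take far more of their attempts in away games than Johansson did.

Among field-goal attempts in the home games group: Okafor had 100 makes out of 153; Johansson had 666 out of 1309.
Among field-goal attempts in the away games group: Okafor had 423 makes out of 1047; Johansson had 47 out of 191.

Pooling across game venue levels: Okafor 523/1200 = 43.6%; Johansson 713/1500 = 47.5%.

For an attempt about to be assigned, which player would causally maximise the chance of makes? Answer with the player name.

Within every game venue level Okafor has the higher rate, yet pooled Johansson does — Simpson's reversal.
Game venue satisfies the back-door criterion: it is not a descendant of the player, and it blocks the spurious path from player to outcome. Adjusting for it (i.e., using the within-game venue rates) gives the causal effect.
Within each level — home games: 65.4% vs 50.9%; away games: 40.4% vs 24.6% — Okafor is higher every time.

Okafor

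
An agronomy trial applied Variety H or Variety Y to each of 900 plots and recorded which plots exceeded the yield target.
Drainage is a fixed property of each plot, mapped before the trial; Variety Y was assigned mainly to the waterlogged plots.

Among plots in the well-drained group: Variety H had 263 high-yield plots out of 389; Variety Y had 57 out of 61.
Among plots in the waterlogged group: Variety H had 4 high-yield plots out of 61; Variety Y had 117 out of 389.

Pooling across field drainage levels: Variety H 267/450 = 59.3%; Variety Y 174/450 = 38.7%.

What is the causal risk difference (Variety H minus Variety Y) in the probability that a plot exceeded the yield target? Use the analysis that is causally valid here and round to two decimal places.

-0.25

Field drainage differs across varietys for reasons unrelated to any effect of the variety itself, and it separately predicts the outcome — a classic confounder. We must compare within field drainage levels.
Adjusting over the population distribution of field drainage: 0.500·(0.676−0.934) + 0.500·(0.066−0.301) = -0.247.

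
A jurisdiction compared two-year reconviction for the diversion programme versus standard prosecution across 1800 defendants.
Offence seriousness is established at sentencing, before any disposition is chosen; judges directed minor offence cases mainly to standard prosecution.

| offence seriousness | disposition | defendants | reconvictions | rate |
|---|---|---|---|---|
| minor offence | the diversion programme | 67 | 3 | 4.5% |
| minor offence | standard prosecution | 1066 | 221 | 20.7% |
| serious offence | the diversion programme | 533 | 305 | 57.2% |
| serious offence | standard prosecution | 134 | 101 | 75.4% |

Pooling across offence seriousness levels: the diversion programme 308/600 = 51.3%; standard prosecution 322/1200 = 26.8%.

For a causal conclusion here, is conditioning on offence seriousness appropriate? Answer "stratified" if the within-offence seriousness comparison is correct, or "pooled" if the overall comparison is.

The offence seriousness-specific comparison favours the diversion programme throughout, but the pooled figures favour standard prosecution. The question is whether to condition on offence seriousness.
Here offence seriousness is a common cause — it drives both which disposition a case falls under and the outcome. The crude comparison mixes populations; the stratum-specific rates are the causally relevant ones.
Within each level — minor offence: 4.5% vs 20.7%; serious offence: 57.2% vs 75.4% — the diversion programme is lower every time.

stratified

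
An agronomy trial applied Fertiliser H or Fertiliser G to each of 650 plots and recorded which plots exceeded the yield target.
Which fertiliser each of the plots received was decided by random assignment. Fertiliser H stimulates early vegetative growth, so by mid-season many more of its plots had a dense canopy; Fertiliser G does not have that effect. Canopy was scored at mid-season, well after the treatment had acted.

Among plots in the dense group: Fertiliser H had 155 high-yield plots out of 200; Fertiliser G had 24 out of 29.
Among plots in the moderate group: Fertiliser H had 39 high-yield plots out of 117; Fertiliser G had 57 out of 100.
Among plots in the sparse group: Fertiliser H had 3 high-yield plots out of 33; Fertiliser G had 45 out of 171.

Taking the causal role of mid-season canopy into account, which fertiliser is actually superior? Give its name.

Fertiliser H

Because the fertiliser influences mid-season canopy, mid-season canopy is a post-treatment mediator, not a confounder. Stratifying on it would bias the estimate; the causal effect is the crude pooled difference.
Pooled: Fertiliser H 56.3% vs Fertiliser G 42.0%; Fertiliser H is higher overall.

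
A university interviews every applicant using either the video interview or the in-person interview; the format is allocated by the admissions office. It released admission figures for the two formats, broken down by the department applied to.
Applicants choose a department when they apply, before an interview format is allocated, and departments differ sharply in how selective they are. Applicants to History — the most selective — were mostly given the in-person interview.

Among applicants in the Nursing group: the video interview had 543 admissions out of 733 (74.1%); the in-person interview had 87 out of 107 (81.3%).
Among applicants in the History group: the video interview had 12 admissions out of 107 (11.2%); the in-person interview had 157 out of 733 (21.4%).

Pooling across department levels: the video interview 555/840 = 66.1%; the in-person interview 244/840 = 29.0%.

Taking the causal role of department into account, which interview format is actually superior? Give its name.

the in-person interview

Department satisfies the back-door criterion: it is not a descendant of the interview format, and it blocks the spurious path from interview format to outcome. Adjusting for it (i.e., using the within-department rates) gives the causal effect.
Within each level — Nursing: 74.1% vs 81.3%; History: 11.2% vs 21.4% — the in-person interview is higher every time.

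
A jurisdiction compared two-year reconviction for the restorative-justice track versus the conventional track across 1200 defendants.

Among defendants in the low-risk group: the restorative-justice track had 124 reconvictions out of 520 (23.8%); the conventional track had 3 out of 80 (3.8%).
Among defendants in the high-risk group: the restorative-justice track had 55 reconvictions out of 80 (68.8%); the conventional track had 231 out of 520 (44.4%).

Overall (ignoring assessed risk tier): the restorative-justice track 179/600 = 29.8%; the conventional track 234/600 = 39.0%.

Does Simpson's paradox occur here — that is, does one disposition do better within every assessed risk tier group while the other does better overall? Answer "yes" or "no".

Within each assessed risk tier level (low-risk 23.8% vs 3.8%; high-risk 68.8% vs 44.4%), the conventional track has the lower rate every time. Pooled: 29.8% vs 39.0% — the restorative-justice track has the lower rate overall. The two comparisons disagree.

yes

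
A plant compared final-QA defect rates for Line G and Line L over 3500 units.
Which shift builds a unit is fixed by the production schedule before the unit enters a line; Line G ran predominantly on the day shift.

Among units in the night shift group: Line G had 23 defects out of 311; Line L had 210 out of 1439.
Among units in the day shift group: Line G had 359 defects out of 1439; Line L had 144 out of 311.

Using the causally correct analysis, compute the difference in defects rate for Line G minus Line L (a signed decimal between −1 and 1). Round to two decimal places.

-0.14

The imbalance in shift arose from how units were allocated, not from anything the line did; and shift independently affects the outcome. The pooled gap is confounded — condition on shift.
Adjusting over the population distribution of shift: 0.500·(0.074−0.146) + 0.500·(0.249−0.463) = -0.143.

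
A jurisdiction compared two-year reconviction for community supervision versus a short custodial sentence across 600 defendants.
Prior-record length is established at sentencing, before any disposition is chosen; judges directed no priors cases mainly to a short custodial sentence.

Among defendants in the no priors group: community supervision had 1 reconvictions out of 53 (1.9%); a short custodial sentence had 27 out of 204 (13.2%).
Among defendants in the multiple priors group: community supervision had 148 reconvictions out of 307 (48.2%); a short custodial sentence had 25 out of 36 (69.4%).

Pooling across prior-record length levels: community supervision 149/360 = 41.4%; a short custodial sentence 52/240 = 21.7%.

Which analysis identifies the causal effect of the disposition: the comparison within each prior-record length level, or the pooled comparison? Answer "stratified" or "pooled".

stratified

Prior-record length is set before the disposition has any effect — it is not caused by the disposition — and it independently drives the outcome. That makes it a confounder, so the causal comparison is within prior-record length levels.
Within each level — no priors: 1.9% vs 13.2%; multiple priors: 48.2% vs 69.4% — community supervision is lower every time.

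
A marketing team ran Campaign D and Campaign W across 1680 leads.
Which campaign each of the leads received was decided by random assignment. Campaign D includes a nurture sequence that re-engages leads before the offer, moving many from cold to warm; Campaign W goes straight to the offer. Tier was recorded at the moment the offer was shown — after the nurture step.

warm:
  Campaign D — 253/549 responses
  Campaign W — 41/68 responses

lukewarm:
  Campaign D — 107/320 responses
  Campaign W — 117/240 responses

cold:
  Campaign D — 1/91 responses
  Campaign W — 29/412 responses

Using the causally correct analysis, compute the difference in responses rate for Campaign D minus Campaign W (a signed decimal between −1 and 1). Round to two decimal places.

The engagement tier-specific comparison favours Campaign W throughout, but the pooled figures favour Campaign D. The question is whether to condition on engagement tier.
Engagement tier here is a post-treatment variable shaped by the campaign; conditioning on it would introduce bias rather than remove it. The overall comparison is the causal one.
The causal difference is the pooled difference: 0.376 − 0.260 = +0.116.

+0.12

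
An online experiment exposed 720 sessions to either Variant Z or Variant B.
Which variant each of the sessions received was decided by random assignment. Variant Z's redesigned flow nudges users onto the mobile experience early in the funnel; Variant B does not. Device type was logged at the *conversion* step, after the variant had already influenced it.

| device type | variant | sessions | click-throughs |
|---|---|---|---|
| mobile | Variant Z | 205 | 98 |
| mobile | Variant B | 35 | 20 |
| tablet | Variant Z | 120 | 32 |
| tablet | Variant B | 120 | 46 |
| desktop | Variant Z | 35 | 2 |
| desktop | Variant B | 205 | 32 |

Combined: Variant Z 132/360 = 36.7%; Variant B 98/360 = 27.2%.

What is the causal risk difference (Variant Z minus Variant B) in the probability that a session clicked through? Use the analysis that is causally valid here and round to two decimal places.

+0.09

Within every device type level Variant B has the higher rate, yet pooled Variant Z does — Simpson's reversal.
Device type is downstream of the variant. One should not condition on a consequence of treatment, so the overall rates are the right comparison.
The causal difference is the pooled difference: 0.367 − 0.272 = +0.094.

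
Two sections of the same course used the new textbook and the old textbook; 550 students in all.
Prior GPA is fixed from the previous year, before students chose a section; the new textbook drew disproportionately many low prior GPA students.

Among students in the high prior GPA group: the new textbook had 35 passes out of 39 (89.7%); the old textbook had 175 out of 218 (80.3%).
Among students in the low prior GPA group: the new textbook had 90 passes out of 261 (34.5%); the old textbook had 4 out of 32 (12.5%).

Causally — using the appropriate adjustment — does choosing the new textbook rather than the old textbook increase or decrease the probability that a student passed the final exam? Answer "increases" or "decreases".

increases

Nothing the teaching method does changes prior GPA band; the imbalance is an allocation artefact. With prior GPA band also predicting the outcome, the pooled figure is confounded, and the within-stratum comparison is the causal one.
Within each level — high prior GPA: 89.7% vs 80.3%; low prior GPA: 34.5% vs 12.5% — the new textbook is higher every time.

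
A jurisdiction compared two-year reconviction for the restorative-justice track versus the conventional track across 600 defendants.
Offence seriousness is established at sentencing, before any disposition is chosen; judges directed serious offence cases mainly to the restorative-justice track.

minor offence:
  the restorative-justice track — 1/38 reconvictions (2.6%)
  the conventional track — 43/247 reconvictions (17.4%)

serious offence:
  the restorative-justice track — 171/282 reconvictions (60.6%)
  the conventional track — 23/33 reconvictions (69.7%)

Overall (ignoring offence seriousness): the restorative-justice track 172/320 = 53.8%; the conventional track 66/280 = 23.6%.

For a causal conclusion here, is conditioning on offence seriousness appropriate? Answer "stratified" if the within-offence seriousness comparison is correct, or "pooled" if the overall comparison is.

stratified

the restorative-justice track is lower inside every offence seriousness stratum but the conventional track is lower in aggregate. Whether to stratify depends on how offence seriousness relates to the disposition.
Since offence seriousness is a pre-existing factor (not a product of the disposition) and it affects the outcome on its own, it is a confounder. The stratified rates, not the pooled rate, identify the causal effect.
Within each level — minor offence: 2.6% vs 17.4%; serious offence: 60.6% vs 69.7% — the restorative-justice track is lower every time.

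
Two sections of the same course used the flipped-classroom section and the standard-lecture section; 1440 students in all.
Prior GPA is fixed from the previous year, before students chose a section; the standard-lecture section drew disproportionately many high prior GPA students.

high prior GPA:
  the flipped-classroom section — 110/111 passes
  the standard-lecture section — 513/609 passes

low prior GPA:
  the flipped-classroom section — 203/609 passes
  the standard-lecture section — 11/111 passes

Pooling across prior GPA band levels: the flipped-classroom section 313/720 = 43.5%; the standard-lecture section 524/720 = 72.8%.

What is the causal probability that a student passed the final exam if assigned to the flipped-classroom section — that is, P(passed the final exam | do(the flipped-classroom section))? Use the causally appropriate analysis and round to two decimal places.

The stratified and pooled comparisons disagree (the flipped-classroom section wins within each prior GPA band; the standard-lecture section wins overall), so the answer turns on the causal role of prior GPA band.
Since prior GPA band is a pre-existing factor (not a product of the teaching method) and it affects the outcome on its own, it is a confounder. The stratified rates, not the pooled rate, identify the causal effect.
Standardising the flipped-classroom section to the population prior GPA band mix: 0.500·110/111 + 0.500·203/609 = 0.662.

0.66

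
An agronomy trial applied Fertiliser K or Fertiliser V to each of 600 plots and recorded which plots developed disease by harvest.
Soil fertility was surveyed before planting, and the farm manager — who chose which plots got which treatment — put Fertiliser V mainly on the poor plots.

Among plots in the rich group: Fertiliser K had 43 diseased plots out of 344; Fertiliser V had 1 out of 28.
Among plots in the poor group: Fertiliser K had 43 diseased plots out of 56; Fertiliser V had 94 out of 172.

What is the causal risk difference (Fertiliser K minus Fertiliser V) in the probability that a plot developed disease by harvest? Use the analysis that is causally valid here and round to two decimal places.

The stratified and pooled comparisons disagree (Fertiliser V wins within each soil fertility; Fertiliser K wins overall), so the answer turns on the causal role of soil fertility.
Soil fertility differs across fertilisers for reasons unrelated to any effect of the fertiliser itself, and it separately predicts the outcome — a classic confounder. We must compare within soil fertility levels.
Adjusting over the population distribution of soil fertility: 0.620·(0.125−0.036) + 0.380·(0.768−0.547) = +0.139.

+0.14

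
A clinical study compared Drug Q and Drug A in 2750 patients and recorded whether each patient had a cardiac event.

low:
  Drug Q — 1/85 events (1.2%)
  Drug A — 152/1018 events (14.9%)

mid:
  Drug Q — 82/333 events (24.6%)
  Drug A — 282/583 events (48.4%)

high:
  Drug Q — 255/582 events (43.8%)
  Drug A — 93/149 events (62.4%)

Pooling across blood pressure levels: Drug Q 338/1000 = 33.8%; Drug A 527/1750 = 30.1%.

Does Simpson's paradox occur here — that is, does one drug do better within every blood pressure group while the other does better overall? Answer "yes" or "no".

Within each blood pressure level (low 1.2% vs 14.9%; mid 24.6% vs 48.4%; high 43.8% vs 62.4%), Drug Q has the lower rate every time. Pooled: 33.8% vs 30.1% — Drug A has the lower rate overall. The two comparisons disagree.

yes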